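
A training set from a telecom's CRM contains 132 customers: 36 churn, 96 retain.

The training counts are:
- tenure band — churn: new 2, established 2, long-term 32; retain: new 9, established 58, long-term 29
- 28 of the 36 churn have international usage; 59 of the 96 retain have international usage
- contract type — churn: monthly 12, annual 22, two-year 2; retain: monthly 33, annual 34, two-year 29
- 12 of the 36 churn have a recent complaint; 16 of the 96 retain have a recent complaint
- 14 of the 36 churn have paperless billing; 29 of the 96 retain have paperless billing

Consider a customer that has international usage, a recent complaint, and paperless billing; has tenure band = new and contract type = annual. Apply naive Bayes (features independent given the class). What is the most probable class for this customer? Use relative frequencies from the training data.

churn

churn: (36/132) × (2/36) × (28/36) × (22/36) × (12/36) × (14/36) ≈ 0.000933547
retain: (96/132) × (9/96) × (59/96) × (34/96) × (16/96) × (29/96) ≈ 0.000747193
Highest score → churn.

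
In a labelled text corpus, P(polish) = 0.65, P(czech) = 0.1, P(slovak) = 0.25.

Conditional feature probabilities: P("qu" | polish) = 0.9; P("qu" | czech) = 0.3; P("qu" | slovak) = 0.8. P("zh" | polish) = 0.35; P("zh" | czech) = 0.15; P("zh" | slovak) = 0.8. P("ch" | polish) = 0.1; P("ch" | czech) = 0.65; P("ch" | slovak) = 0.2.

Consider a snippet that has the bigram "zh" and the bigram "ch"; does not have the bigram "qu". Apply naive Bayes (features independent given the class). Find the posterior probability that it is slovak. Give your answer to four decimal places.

polish: 0.65 × (1−0.9) × 0.35 × 0.1 = 0.002275
czech: 0.1 × (1−0.3) × 0.15 × 0.65 = 0.006825
slovak: 0.25 × (1−0.8) × 0.8 × 0.2 = 0.008
P(slovak | x) = 0.008 / 0.0171 ≈ 0.4678

0.4678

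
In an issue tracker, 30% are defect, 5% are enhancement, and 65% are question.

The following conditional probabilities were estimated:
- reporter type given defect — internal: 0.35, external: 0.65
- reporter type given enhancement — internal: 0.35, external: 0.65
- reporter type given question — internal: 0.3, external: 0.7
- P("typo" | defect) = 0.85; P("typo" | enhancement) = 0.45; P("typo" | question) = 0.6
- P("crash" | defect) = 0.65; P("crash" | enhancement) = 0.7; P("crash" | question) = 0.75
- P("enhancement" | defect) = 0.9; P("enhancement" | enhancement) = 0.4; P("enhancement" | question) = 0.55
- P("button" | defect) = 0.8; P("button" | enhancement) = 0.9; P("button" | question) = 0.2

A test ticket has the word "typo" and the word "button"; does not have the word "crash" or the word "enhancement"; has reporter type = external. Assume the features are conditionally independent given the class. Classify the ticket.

defect: 0.3 × 0.65 × 0.85 × (1−0.65) × (1−0.9) × 0.8 = 0.004641
enhancement: 0.05 × 0.65 × 0.45 × (1−0.7) × (1−0.4) × 0.9 = 0.00236925
question: 0.65 × 0.7 × 0.6 × (1−0.75) × (1−0.55) × 0.2 = 0.0061425
Highest score → question.

question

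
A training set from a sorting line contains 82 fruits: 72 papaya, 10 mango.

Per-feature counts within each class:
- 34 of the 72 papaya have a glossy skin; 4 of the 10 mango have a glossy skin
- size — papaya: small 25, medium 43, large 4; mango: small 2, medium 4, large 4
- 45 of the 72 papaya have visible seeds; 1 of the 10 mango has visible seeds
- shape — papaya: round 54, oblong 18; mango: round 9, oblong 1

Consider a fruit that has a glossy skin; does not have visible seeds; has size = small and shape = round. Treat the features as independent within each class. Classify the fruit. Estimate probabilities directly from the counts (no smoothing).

papaya: (72/82) × (34/72) × (25/72) × (27/72) × (54/72) ≈ 0.0404916
mango: (10/82) × (4/10) × (2/10) × (9/10) × (9/10) ≈ 0.00790244
Highest score → papaya.

papaya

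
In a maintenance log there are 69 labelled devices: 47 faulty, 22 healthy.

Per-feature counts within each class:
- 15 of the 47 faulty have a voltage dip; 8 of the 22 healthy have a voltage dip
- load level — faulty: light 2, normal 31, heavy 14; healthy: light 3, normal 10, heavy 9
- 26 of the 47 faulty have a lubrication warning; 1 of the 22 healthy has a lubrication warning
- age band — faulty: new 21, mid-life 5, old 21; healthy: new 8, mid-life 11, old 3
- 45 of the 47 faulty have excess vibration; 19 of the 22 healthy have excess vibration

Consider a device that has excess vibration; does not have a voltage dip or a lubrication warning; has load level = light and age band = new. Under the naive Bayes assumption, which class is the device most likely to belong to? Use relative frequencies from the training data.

healthy

faulty: (47/69) × (32/47) × (2/47) × (21/47) × (21/47) × (45/47) ≈ 0.00377216
healthy: (22/69) × (14/22) × (3/22) × (21/22) × (8/22) × (19/22) ≈ 0.00829416
Highest score → healthy.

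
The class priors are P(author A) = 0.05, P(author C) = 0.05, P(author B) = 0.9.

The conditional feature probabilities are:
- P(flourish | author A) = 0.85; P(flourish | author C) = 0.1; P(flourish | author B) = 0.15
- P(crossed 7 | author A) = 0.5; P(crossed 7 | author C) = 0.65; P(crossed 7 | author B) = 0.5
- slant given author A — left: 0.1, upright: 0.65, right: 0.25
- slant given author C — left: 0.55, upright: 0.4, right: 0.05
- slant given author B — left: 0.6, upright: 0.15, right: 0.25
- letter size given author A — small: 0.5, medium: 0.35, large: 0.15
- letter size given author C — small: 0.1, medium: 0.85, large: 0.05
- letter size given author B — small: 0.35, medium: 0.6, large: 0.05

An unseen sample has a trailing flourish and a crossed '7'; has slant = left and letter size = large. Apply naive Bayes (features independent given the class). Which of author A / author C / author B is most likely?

author A: 0.05 × 0.85 × 0.5 × 0.1 × 0.15 = 0.00031875
author C: 0.05 × 0.1 × 0.65 × 0.55 × 0.05 = 0.000089375
author B: 0.9 × 0.15 × 0.5 × 0.6 × 0.05 = 0.002025
Highest score → author B.

author B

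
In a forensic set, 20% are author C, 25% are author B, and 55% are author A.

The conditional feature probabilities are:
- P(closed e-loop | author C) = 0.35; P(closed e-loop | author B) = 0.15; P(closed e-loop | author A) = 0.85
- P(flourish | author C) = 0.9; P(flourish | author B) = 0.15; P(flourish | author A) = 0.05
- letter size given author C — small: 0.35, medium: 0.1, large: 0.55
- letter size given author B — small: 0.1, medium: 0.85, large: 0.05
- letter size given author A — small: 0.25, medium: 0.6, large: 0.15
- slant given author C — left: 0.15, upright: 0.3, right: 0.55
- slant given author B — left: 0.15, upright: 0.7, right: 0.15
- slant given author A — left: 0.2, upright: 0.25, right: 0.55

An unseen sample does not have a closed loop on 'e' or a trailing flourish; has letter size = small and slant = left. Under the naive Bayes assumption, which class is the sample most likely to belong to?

author A

author C: 0.2 × (1−0.35) × (1−0.9) × 0.35 × 0.15 = 0.0006825
author B: 0.25 × (1−0.15) × (1−0.15) × 0.1 × 0.15 = 0.002709375
author A: 0.55 × (1−0.85) × (1−0.05) × 0.25 × 0.2 = 0.00391875
Highest score → author A.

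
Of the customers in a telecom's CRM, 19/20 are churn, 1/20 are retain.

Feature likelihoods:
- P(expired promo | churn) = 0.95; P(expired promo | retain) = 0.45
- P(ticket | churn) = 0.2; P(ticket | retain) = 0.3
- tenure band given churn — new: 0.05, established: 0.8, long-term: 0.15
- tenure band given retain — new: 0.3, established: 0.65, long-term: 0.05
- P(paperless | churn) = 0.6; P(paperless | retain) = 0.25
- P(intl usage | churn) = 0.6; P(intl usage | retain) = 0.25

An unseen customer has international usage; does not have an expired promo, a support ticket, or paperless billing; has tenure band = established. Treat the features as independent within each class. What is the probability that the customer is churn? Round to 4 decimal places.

churn: 0.95 × (1−0.95) × (1−0.2) × 0.8 × (1−0.6) × 0.6 = 0.007296
retain: 0.05 × (1−0.45) × (1−0.3) × 0.65 × (1−0.25) × 0.25 = 0.00234609375
P(churn | x) = 0.007296 / 0.00964209375 ≈ 0.7567

0.7567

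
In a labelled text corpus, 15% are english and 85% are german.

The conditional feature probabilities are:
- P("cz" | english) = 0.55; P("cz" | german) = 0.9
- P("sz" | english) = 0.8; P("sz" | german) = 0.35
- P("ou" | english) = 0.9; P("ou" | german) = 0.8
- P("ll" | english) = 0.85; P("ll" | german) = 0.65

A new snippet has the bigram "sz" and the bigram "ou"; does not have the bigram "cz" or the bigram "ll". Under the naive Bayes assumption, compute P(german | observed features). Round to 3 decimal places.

0.533

english: 0.15 × (1−0.55) × 0.8 × 0.9 × (1−0.85) = 0.00729
german: 0.85 × (1−0.9) × 0.35 × 0.8 × (1−0.65) = 0.00833
P(german | x) = 0.00833 / 0.01562 ≈ 0.533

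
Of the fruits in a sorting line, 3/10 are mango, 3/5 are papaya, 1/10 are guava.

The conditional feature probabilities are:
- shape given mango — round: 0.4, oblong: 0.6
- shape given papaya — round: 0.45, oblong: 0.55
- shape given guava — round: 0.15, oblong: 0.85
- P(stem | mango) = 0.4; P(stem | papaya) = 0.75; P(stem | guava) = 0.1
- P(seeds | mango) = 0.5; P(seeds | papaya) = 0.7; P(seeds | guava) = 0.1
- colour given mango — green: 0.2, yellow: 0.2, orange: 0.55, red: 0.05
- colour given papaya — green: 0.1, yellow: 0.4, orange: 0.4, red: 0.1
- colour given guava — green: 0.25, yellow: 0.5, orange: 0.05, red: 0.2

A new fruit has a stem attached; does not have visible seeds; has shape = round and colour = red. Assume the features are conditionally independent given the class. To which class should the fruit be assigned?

papaya

mango: 0.3 × 0.4 × 0.4 × (1−0.5) × 0.05 = 0.0012
papaya: 0.6 × 0.45 × 0.75 × (1−0.7) × 0.1 = 0.006075
guava: 0.1 × 0.15 × 0.1 × (1−0.1) × 0.2 = 0.00027
Highest score → papaya.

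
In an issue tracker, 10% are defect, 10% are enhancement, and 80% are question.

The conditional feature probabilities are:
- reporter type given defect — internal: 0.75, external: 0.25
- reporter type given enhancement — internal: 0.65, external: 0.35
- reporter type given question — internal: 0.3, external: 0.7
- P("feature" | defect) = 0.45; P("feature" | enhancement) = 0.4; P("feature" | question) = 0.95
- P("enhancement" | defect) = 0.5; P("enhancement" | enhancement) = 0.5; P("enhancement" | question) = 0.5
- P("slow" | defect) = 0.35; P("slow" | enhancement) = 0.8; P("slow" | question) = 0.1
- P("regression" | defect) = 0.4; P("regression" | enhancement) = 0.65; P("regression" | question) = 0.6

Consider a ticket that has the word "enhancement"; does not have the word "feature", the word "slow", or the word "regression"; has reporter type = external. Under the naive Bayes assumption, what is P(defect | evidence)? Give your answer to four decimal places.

0.3171

defect: 0.1 × 0.25 × (1−0.45) × 0.5 × (1−0.35) × (1−0.4) = 0.00268125
enhancement: 0.1 × 0.35 × (1−0.4) × 0.5 × (1−0.8) × (1−0.65) = 0.000735
question: 0.8 × 0.7 × (1−0.95) × 0.5 × (1−0.1) × (1−0.6) = 0.00504
P(defect | x) = 0.00268125 / 0.00845625 ≈ 0.3171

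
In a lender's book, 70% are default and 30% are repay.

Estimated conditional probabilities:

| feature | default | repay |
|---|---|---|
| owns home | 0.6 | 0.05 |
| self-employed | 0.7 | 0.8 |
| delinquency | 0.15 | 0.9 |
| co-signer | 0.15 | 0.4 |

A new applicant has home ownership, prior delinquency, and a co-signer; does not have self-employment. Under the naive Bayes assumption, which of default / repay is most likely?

default

default: 0.7 × 0.6 × (1−0.7) × 0.15 × 0.15 = 0.002835
repay: 0.3 × 0.05 × (1−0.8) × 0.9 × 0.4 = 0.00108
Highest score → default.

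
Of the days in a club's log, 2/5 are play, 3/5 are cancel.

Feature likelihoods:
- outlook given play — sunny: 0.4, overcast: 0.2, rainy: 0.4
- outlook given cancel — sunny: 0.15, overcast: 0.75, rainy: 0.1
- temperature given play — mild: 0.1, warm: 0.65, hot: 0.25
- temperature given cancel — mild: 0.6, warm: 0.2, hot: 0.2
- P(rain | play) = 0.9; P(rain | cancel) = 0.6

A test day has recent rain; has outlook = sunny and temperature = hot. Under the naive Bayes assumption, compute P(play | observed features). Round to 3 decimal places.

0.769

play: 0.4 × 0.4 × 0.25 × 0.9 = 0.036
cancel: 0.6 × 0.15 × 0.2 × 0.6 = 0.0108
P(play | x) = 0.036 / 0.0468 ≈ 0.769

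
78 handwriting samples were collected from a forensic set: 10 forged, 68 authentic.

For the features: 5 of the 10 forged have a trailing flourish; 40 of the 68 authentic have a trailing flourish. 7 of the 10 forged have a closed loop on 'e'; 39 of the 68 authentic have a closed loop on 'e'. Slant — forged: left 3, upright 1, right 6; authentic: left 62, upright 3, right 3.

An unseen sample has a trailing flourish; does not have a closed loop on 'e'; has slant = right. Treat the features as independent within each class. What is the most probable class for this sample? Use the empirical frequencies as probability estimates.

forged: (10/78) × (5/10) × (3/10) × (6/10) ≈ 0.0115385
authentic: (68/78) × (40/68) × (29/68) × (3/68) ≈ 0.00964866
Highest score → forged.

forged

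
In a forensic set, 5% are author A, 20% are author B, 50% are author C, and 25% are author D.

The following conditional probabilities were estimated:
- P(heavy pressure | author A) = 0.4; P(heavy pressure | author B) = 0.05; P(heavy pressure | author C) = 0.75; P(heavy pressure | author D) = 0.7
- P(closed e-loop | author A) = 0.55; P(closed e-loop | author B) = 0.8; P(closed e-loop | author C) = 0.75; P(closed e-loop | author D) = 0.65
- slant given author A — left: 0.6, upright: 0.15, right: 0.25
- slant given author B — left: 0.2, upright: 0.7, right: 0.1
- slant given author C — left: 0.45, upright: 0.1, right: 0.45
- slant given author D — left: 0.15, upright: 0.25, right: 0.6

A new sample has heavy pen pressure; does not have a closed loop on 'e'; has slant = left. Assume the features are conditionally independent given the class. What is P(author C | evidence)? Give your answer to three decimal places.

0.738

author A: 0.05 × 0.4 × (1−0.55) × 0.6 = 0.0054
author B: 0.2 × 0.05 × (1−0.8) × 0.2 = 0.0004
author C: 0.5 × 0.75 × (1−0.75) × 0.45 = 0.0421875
author D: 0.25 × 0.7 × (1−0.65) × 0.15 = 0.0091875
P(author C | x) = 0.0421875 / 0.057175 ≈ 0.738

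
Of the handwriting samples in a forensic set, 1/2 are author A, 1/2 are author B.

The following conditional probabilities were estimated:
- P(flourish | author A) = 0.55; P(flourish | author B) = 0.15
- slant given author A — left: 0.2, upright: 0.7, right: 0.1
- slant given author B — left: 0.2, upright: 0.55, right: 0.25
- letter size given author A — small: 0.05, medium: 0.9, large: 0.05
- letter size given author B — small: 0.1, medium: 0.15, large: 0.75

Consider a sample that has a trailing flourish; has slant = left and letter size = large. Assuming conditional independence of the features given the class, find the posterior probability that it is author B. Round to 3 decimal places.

author A: 0.5 × 0.55 × 0.2 × 0.05 = 0.00275
author B: 0.5 × 0.15 × 0.2 × 0.75 = 0.01125
P(author B | x) = 0.01125 / 0.014 ≈ 0.804

0.804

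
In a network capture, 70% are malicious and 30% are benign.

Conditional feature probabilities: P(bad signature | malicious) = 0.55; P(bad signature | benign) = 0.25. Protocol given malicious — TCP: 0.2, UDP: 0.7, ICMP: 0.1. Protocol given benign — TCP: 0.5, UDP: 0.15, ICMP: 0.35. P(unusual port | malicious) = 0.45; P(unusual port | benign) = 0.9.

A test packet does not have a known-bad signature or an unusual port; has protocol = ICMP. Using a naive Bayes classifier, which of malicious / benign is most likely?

malicious

malicious: 0.7 × (1−0.55) × 0.1 × (1−0.45) = 0.017325
benign: 0.3 × (1−0.25) × 0.35 × (1−0.9) = 0.007875
Highest score → malicious.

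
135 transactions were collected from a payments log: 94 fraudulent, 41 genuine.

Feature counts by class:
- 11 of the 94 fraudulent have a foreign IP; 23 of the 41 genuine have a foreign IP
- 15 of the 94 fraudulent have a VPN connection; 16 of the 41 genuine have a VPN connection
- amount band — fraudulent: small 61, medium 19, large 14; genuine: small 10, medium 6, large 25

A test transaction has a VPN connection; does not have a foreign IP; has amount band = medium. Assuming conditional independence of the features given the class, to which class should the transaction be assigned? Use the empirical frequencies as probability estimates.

fraudulent

fraudulent: (94/135) × (83/94) × (15/94) × (19/94) ≈ 0.0198305
genuine: (41/135) × (18/41) × (16/41) × (6/41) ≈ 0.00761452
Highest score → fraudulent.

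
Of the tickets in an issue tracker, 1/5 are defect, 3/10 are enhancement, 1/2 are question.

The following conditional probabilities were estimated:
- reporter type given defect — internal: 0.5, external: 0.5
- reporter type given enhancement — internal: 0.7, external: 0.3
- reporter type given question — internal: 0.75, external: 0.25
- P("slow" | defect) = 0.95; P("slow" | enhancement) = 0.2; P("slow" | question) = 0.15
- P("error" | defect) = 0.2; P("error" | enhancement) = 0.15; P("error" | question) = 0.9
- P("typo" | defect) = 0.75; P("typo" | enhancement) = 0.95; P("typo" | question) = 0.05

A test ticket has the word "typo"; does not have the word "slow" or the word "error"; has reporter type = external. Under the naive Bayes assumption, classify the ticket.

defect: 0.2 × 0.5 × (1−0.95) × (1−0.2) × 0.75 = 0.003
enhancement: 0.3 × 0.3 × (1−0.2) × (1−0.15) × 0.95 = 0.05814
question: 0.5 × 0.25 × (1−0.15) × (1−0.9) × 0.05 = 0.00053125
Highest score → enhancement.

enhancement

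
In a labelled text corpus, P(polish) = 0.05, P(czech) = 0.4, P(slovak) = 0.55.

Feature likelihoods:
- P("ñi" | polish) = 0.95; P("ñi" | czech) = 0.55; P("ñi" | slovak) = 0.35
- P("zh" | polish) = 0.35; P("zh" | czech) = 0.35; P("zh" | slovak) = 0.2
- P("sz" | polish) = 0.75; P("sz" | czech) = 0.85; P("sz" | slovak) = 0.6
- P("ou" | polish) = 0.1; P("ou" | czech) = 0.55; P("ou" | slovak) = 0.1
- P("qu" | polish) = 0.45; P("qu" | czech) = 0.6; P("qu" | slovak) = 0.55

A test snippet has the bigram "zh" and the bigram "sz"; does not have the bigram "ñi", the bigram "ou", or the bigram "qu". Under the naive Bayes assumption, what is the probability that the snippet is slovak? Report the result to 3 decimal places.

0.636

polish: 0.05 × (1−0.95) × 0.35 × 0.75 × (1−0.1) × (1−0.45) = 0.00032484375
czech: 0.4 × (1−0.55) × 0.35 × 0.85 × (1−0.55) × (1−0.6) = 0.009639
slovak: 0.55 × (1−0.35) × 0.2 × 0.6 × (1−0.1) × (1−0.55) = 0.0173745
P(slovak | x) = 0.0173745 / 0.02733834375 ≈ 0.636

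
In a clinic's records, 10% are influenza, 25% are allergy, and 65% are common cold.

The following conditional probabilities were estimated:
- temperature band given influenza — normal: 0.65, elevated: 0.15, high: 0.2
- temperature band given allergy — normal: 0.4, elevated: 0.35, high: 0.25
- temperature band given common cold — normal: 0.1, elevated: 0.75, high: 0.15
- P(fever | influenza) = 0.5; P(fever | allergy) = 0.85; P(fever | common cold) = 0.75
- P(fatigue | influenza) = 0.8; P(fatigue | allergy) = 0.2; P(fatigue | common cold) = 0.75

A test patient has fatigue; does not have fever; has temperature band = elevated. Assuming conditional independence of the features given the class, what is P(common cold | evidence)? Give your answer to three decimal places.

0.914

influenza: 0.1 × 0.15 × (1−0.5) × 0.8 = 0.006
allergy: 0.25 × 0.35 × (1−0.85) × 0.2 = 0.002625
common cold: 0.65 × 0.75 × (1−0.75) × 0.75 = 0.09140625
P(common cold | x) = 0.09140625 / 0.10003125 ≈ 0.914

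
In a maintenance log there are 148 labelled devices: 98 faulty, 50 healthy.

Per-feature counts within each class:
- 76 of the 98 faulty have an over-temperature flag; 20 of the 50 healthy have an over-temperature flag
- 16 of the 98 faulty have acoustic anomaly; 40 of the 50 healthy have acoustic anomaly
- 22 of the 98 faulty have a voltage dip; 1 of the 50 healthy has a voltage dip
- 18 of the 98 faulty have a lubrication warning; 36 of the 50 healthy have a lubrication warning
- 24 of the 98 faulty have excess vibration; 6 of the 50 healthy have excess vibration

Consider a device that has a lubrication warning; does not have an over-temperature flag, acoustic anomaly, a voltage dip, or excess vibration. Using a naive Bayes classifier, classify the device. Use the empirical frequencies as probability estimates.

healthy

faulty: (98/148) × (22/98) × (82/98) × (76/98) × (18/98) × (74/98) ≈ 0.0133779
healthy: (50/148) × (30/50) × (10/50) × (49/50) × (36/50) × (44/50) ≈ 0.0251728
Highest score → healthy.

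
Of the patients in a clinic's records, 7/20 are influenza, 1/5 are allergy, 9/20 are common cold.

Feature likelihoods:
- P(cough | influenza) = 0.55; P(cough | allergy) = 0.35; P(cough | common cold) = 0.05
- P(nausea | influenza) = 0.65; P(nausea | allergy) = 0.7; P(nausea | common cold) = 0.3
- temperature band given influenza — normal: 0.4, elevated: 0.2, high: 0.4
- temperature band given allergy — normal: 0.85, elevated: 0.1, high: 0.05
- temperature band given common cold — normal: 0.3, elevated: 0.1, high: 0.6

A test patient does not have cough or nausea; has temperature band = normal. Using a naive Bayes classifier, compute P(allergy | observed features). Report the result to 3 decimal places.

influenza: 0.35 × (1−0.55) × (1−0.65) × 0.4 = 0.02205
allergy: 0.2 × (1−0.35) × (1−0.7) × 0.85 = 0.03315
common cold: 0.45 × (1−0.05) × (1−0.3) × 0.3 = 0.089775
P(allergy | x) = 0.03315 / 0.144975 ≈ 0.229

0.229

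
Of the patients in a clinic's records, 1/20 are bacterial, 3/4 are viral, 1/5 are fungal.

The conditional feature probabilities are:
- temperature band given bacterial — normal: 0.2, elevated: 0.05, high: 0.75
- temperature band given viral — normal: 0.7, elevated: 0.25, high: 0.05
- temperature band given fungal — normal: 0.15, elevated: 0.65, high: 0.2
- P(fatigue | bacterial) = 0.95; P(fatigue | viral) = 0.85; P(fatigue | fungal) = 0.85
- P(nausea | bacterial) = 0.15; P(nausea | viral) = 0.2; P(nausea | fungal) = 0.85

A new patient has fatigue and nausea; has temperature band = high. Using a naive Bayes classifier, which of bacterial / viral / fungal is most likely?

bacterial: 0.05 × 0.75 × 0.95 × 0.15 = 0.00534375
viral: 0.75 × 0.05 × 0.85 × 0.2 = 0.006375
fungal: 0.2 × 0.2 × 0.85 × 0.85 = 0.0289
Highest score → fungal.

fungal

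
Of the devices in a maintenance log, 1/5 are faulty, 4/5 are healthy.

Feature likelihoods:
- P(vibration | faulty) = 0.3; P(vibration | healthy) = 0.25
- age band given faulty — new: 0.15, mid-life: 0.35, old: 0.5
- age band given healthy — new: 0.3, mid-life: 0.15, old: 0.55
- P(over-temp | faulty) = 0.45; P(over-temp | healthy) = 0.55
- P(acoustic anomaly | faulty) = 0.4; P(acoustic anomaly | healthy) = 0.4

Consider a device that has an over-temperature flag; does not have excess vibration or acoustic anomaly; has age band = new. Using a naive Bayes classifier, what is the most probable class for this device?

healthy

faulty: 0.2 × (1−0.3) × 0.15 × 0.45 × (1−0.4) = 0.00567
healthy: 0.8 × (1−0.25) × 0.3 × 0.55 × (1−0.4) = 0.0594
Highest score → healthy.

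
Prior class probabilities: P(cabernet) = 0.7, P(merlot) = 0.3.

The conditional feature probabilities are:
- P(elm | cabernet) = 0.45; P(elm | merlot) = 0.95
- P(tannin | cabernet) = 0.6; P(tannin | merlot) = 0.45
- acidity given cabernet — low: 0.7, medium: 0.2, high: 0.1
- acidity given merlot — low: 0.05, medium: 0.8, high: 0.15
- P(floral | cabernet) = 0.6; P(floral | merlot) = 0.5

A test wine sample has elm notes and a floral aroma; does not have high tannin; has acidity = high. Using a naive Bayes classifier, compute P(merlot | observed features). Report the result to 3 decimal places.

cabernet: 0.7 × 0.45 × (1−0.6) × 0.1 × 0.6 = 0.00756
merlot: 0.3 × 0.95 × (1−0.45) × 0.15 × 0.5 = 0.01175625
P(merlot | x) = 0.01175625 / 0.01931625 ≈ 0.609

0.609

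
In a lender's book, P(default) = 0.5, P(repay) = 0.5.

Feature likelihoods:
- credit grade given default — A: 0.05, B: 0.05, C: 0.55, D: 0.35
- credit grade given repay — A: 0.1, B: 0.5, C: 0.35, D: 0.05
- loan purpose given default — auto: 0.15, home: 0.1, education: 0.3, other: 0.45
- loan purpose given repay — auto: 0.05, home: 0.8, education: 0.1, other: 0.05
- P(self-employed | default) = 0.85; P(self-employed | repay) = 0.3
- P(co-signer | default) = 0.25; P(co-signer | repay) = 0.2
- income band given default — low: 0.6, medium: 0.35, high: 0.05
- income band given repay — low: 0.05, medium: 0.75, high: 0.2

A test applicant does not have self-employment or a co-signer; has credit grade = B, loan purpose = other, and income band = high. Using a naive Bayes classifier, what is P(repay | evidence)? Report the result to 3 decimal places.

default: 0.5 × 0.05 × 0.45 × (1−0.85) × (1−0.25) × 0.05 = 0.00006328125
repay: 0.5 × 0.5 × 0.05 × (1−0.3) × (1−0.2) × 0.2 = 0.0014
P(repay | x) = 0.0014 / 0.00146328125 ≈ 0.957

0.957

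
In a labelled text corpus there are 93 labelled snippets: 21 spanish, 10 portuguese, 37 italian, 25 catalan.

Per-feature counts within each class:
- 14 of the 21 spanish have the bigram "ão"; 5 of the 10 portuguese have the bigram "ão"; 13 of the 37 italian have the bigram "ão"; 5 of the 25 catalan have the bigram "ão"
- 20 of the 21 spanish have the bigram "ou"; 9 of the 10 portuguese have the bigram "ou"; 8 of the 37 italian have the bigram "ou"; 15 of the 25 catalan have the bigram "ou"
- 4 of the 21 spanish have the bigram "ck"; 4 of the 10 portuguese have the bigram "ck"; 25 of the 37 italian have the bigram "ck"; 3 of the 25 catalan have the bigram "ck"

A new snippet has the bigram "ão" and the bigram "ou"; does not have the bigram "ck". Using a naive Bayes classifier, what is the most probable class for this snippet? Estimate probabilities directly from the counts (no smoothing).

spanish: (21/93) × (14/21) × (20/21) × (17/21) ≈ 0.116061
portuguese: (10/93) × (5/10) × (9/10) × (6/10) ≈ 0.0290323
italian: (37/93) × (13/37) × (8/37) × (12/37) ≈ 0.0098023
catalan: (25/93) × (5/25) × (15/25) × (22/25) ≈ 0.0283871
Highest score → spanish.

spanish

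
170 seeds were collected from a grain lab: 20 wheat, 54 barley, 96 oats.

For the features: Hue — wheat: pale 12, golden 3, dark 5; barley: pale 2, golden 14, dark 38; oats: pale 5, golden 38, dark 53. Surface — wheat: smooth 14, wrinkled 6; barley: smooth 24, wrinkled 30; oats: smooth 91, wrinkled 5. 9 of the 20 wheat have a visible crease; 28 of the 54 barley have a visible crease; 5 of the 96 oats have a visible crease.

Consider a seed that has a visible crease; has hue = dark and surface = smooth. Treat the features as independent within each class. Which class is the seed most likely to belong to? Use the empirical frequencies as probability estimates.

barley

wheat: (20/170) × (5/20) × (14/20) × (9/20) ≈ 0.00926471
barley: (54/170) × (38/54) × (24/54) × (28/54) ≈ 0.051513
oats: (96/170) × (53/96) × (91/96) × (5/96) ≈ 0.015392
Highest score → barley.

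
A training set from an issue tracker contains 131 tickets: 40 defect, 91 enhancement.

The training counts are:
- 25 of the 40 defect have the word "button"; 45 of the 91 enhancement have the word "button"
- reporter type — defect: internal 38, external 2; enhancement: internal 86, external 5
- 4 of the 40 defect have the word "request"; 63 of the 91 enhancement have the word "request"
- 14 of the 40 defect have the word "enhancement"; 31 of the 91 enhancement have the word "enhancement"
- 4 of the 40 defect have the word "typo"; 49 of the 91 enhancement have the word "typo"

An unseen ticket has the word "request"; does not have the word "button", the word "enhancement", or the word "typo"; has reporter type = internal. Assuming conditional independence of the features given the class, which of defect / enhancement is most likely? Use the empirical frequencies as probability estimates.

enhancement

defect: (40/131) × (15/40) × (38/40) × (4/40) × (26/40) × (36/40) ≈ 0.00636355
enhancement: (91/131) × (46/91) × (86/91) × (63/91) × (60/91) × (42/91) ≈ 0.0699134
Highest score → enhancement.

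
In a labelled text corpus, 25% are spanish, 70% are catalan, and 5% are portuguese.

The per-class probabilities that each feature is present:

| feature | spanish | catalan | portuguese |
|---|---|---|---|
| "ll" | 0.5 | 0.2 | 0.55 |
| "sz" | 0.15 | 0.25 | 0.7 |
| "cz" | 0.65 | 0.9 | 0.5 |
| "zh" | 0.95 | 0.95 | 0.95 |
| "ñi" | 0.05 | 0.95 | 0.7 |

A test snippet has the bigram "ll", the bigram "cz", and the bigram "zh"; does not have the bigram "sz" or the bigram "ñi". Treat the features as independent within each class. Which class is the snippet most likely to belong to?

spanish: 0.25 × 0.5 × (1−0.15) × 0.65 × 0.95 × (1−0.05) = 0.06232890625
catalan: 0.7 × 0.2 × (1−0.25) × 0.9 × 0.95 × (1−0.95) = 0.00448875
portuguese: 0.05 × 0.55 × (1−0.7) × 0.5 × 0.95 × (1−0.7) = 0.001175625
Highest score → spanish.

spanish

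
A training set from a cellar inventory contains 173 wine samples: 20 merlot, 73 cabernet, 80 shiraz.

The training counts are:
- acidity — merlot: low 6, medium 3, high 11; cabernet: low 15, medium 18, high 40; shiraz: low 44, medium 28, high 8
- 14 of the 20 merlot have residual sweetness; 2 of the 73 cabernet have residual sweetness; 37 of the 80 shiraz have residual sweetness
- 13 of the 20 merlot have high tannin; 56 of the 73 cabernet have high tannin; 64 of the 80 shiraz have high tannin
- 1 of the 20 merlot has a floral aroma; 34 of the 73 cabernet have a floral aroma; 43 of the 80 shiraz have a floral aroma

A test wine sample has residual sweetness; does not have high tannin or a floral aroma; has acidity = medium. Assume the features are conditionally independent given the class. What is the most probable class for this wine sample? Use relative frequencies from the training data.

shiraz

merlot: (20/173) × (3/20) × (14/20) × (7/20) × (19/20) ≈ 0.00403613
cabernet: (73/173) × (18/73) × (2/73) × (17/73) × (39/73) ≈ 0.000354651
shiraz: (80/173) × (28/80) × (37/80) × (16/80) × (37/80) ≈ 0.00692413
Highest score → shiraz.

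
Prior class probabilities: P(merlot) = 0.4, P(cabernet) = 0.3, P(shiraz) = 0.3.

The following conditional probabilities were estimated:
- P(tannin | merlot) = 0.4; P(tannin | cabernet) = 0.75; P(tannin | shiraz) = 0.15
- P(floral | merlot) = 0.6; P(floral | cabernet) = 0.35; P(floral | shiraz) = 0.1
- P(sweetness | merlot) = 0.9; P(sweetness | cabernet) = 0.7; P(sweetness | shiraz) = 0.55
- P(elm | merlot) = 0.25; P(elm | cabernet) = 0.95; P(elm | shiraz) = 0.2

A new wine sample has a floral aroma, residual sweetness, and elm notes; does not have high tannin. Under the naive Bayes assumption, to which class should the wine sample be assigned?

merlot: 0.4 × (1−0.4) × 0.6 × 0.9 × 0.25 = 0.0324
cabernet: 0.3 × (1−0.75) × 0.35 × 0.7 × 0.95 = 0.01745625
shiraz: 0.3 × (1−0.15) × 0.1 × 0.55 × 0.2 = 0.002805
Highest score → merlot.

merlot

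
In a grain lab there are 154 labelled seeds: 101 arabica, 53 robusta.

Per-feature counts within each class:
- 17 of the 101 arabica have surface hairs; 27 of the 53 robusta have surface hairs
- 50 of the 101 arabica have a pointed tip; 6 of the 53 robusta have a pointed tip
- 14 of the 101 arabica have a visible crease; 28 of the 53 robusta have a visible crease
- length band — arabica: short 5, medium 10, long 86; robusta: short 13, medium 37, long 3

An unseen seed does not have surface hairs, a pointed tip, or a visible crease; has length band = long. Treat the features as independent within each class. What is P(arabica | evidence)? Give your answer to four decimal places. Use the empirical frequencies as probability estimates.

arabica: (101/154) × (84/101) × (51/101) × (87/101) × (86/101) ≈ 0.202014
robusta: (53/154) × (26/53) × (47/53) × (25/53) × (3/53) ≈ 0.00399746
P(arabica | x) = 0.202014 / 0.20601146 ≈ 0.9806

0.9806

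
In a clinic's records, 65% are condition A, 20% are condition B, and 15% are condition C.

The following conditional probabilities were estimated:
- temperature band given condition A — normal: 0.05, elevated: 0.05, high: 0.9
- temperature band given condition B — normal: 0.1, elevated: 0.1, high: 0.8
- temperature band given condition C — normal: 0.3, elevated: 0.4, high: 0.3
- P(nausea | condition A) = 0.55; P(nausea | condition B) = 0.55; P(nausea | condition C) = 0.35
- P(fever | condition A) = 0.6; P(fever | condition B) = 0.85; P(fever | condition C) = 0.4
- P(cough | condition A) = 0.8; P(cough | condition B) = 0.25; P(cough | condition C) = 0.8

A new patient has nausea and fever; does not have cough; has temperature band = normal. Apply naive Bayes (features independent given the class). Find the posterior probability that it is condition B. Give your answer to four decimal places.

0.6731

condition A: 0.65 × 0.05 × 0.55 × 0.6 × (1−0.8) = 0.002145
condition B: 0.2 × 0.1 × 0.55 × 0.85 × (1−0.25) = 0.0070125
condition C: 0.15 × 0.3 × 0.35 × 0.4 × (1−0.8) = 0.00126
P(condition B | x) = 0.0070125 / 0.0104175 ≈ 0.6731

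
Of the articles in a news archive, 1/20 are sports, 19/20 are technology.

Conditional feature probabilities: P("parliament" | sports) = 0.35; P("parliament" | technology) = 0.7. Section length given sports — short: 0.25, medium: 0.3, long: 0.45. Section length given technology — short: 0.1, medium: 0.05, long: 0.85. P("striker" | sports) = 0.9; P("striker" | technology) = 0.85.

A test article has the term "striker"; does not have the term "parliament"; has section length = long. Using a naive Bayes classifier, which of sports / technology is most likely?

sports: 0.05 × (1−0.35) × 0.45 × 0.9 = 0.0131625
technology: 0.95 × (1−0.7) × 0.85 × 0.85 = 0.2059125
Highest score → technology.

technology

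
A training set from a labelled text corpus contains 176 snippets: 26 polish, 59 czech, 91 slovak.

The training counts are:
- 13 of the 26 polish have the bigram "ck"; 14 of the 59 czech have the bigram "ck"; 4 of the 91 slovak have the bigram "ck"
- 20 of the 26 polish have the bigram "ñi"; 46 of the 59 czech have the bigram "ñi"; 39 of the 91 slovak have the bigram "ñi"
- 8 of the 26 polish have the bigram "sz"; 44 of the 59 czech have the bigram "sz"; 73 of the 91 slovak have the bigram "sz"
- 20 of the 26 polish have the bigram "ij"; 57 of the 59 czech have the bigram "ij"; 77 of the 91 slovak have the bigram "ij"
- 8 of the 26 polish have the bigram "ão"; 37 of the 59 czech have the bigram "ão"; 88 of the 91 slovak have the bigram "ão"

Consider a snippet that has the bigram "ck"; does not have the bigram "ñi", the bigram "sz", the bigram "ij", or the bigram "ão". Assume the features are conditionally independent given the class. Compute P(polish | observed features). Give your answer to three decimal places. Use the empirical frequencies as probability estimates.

polish: (26/176) × (13/26) × (6/26) × (18/26) × (6/26) × (18/26) ≈ 0.00188532
czech: (59/176) × (14/59) × (13/59) × (15/59) × (2/59) × (22/59) ≈ 0.0000563241
slovak: (91/176) × (4/91) × (52/91) × (18/91) × (14/91) × (3/91) ≈ 0.0000130289
P(polish | x) = 0.00188532 / 0.001954673 ≈ 0.965

0.965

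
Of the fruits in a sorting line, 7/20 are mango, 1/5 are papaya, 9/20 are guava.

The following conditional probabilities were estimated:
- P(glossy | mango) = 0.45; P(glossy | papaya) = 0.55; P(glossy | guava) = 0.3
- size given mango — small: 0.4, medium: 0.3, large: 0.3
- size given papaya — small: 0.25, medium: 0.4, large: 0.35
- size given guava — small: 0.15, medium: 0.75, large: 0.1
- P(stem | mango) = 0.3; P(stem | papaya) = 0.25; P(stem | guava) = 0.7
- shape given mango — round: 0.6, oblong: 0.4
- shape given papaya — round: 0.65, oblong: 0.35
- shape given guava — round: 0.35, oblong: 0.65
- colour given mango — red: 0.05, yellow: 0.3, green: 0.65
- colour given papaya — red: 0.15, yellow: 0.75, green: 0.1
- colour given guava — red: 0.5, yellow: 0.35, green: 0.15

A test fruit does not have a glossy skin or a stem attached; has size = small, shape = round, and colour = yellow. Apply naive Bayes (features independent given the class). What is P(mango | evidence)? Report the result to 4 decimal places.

mango: 0.35 × (1−0.45) × 0.4 × (1−0.3) × 0.6 × 0.3 = 0.009702
papaya: 0.2 × (1−0.55) × 0.25 × (1−0.25) × 0.65 × 0.75 = 0.0082265625
guava: 0.45 × (1−0.3) × 0.15 × (1−0.7) × 0.35 × 0.35 = 0.0017364375
P(mango | x) = 0.009702 / 0.019665 ≈ 0.4934

0.4934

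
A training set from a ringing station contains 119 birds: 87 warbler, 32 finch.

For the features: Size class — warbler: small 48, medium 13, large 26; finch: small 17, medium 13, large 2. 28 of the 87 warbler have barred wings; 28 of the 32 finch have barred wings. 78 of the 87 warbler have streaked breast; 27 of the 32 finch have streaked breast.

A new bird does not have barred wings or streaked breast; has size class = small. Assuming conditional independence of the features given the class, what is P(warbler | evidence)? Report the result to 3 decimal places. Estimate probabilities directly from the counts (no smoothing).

warbler: (87/119) × (48/87) × (59/87) × (9/87) ≈ 0.0282976
finch: (32/119) × (17/32) × (4/32) × (5/32) ≈ 0.00279018
P(warbler | x) = 0.0282976 / 0.03108778 ≈ 0.910

0.910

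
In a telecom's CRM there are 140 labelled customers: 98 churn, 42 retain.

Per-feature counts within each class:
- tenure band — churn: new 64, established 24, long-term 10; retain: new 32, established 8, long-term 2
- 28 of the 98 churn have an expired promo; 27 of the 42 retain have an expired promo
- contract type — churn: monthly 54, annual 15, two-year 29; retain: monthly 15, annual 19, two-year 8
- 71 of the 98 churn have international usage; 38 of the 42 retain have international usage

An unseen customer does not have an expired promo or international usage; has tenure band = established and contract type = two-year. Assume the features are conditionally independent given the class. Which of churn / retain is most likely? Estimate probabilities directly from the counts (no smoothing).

churn

churn: (98/140) × (24/98) × (70/98) × (29/98) × (27/98) ≈ 0.00998309
retain: (42/140) × (8/42) × (15/42) × (8/42) × (4/42) ≈ 0.000370216
Highest score → churn.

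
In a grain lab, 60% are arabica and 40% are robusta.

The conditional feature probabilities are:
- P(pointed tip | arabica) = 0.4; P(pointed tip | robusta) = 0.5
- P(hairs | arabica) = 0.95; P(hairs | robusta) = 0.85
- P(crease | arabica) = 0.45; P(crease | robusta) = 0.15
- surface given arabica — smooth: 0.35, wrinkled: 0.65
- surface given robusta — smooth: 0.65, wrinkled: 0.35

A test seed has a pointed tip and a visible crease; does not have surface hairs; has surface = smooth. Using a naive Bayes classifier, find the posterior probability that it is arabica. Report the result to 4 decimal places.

arabica: 0.6 × 0.4 × (1−0.95) × 0.45 × 0.35 = 0.00189
robusta: 0.4 × 0.5 × (1−0.85) × 0.15 × 0.65 = 0.002925
P(arabica | x) = 0.00189 / 0.004815 ≈ 0.3925

0.3925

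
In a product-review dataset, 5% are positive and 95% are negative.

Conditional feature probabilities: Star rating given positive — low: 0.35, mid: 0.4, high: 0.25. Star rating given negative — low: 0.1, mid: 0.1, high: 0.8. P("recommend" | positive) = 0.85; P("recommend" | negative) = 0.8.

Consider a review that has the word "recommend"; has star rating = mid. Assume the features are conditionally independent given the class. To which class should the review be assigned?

negative

positive: 0.05 × 0.4 × 0.85 = 0.017
negative: 0.95 × 0.1 × 0.8 = 0.076
Highest score → negative.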